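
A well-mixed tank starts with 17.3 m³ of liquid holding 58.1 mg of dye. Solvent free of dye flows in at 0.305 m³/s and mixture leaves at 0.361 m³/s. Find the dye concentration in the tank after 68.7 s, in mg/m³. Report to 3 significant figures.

Total volume: dV/dt = Q_in − Q_out = -0.056000 m³/s, so V(t) = 17.3 − 0.056000 t and V(68.7) = 13.453 m³.
Solute balance: dm/dt = 0 − Q_out C = −Q_out m/V(t).
Separate: dm/m = −Q_out dt/V(t) ⇒ ln(m/m₀) = −(Q_out/(Q_in−Q_out)) ln(V/V₀).
m = m₀ (V₀/V)^(Q_out/(Q_in−Q_out)) = 58.1 × (17.3/13.453)^(-6.4464) = 11.482 mg.
C = m/V = 11.482/13.453 = 0.85349 mg/m³.

0.853 mg/m³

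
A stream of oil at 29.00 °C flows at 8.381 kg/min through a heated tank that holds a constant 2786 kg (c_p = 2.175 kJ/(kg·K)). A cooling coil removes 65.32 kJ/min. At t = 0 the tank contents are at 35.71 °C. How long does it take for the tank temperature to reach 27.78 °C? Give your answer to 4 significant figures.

489.1 min

M c_p dT/dt = ṁ c_p (T_in − T) − Q̇.
τ = M/ṁ = 332.419 min; T_ss = T_in − Q̇/(ṁ c_p) = 25.4166 °C.
T(t) = T_ss + (T₀ − T_ss) e^(−t/τ). Set T = 27.78:
e^(−t/τ) = (27.78 − 25.4166)/(35.71 − 25.4166) = 0.229601
t = −332.419 · ln(0.229601) = 489.125 min.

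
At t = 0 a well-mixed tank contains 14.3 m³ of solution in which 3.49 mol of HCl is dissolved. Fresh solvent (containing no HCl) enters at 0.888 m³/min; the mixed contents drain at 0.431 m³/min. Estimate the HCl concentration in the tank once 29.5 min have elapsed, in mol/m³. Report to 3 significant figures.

Let m(t) be the amount of HCl. Volume: V(t) = V₀ + (Q_in − Q_out) t = 14.3 + 0.45700 t; V(29.5) = 27.782 m³.
Solute balance: dm/dt = 0 − Q_out C = −Q_out m/V(t).
dm/m = −Q_out dt/(V₀ + 0.45700 t); integrating gives ln(m/m₀) = −(Q_out/(Q_in−Q_out)) ln(V/V₀).
m = m₀ (V₀/V)^(Q_out/(Q_in−Q_out)) = 3.49 × (14.3/27.782)^(0.94311) = 1.8656 mol.
C = m/V = 1.8656/27.782 = 0.067152 mol/m³.

0.0672 mol/m³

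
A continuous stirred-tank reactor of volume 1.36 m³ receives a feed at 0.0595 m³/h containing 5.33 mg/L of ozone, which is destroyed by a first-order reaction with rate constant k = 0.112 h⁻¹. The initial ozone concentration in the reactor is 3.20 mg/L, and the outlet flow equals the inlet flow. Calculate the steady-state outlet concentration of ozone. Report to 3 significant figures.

1.50 mg/L

V dC/dt = Q(C_in − C) − k V C.
Steady state (dC/dt = 0): C_ss = Q C_in/(Q + kV) = C_in/(1 + kV/Q).
C_ss = 0.0595·5.33/(0.0595 + 0.112·1.36) = 0.31714/0.21182 = 1.4972 mg/L.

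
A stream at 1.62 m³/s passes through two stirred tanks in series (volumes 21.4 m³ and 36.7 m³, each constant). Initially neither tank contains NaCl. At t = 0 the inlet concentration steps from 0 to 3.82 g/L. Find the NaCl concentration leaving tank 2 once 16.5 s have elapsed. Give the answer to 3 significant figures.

Each tank obeys Vᵢ dCᵢ/dt = Q(Cᵢ₋₁ − Cᵢ), so τᵢ = Vᵢ/Q.
τ₁ = 21.4/1.62 = 13.210 s; τ₂ = 36.7/1.62 = 22.654 s.
Tank 1: C₁ = C_in(1 − e^(−t/τ₁)). Tank 2 (τ₁ ≠ τ₂): C₂ = C_in[1 − (τ₁ e^(−t/τ₁) − τ₂ e^(−t/τ₂))/(τ₁ − τ₂)].
At t = 16.5: e^(−t/τ₁) = 0.28677, e^(−t/τ₂) = 0.48271.
C₂ = 3.82·[1 − (13.210·0.28677 − 22.654·0.48271)/(-9.4444)] = 3.82·0.24323 = 0.92915 g/L.

0.929 g/L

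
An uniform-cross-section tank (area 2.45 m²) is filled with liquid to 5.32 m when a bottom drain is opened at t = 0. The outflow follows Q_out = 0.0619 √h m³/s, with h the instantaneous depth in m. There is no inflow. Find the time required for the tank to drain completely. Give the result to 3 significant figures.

183 s

With no inflow, A dh/dt = −0.0619 √h.
This is separable: 2 d(√h)/dt = −0.0619/A, so √h = √h₀ − (0.0619/(2A)) t.
Set h = 0: 2√h₀ = (0.0619/A) t_empty ⇒ t_empty = 2A√h₀/0.0619.
t_empty = 2·2.45·√5.32/0.0619 = 4.9000·2.3065/0.0619 = 182.58 s.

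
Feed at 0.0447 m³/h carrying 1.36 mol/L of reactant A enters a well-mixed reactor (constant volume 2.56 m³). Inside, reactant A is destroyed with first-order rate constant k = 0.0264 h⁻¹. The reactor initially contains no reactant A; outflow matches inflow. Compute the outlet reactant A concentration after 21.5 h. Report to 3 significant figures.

Accumulation = in − out − consumed: V dC/dt = Q C_in − Q C − k V C.
dC/dt = (Q/V) C_in − (Q/V + k) C; effective rate a = Q/V + k = 0.017461 + 0.0264 = 0.043861 h⁻¹.
C_ss = Q C_in/(Q + kV) = 0.54141 mol/L; C(t) = C_ss + (C₀ − C_ss) e^(−a t).
C(21.5) = 0.54141 + (-0.54141)·e^(−0.043861·21.5) = 0.54141 + (-0.54141)·0.38945 = 0.33056 mol/L.

0.331 mol/L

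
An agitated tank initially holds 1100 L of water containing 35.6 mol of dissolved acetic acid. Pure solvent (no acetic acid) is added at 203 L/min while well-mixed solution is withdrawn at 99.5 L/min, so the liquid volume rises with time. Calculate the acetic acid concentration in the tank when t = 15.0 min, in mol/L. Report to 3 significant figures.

Total volume: dV/dt = Q_in − Q_out = 103.50 L/min, so V(t) = 1100 + 103.50 t and V(15.0) = 2652.5 L.
No acetic acid enters, so dm/dt = −Q_out · (m/V).
dm/m = −Q_out dt/(V₀ + 103.50 t); integrating gives ln(m/m₀) = −(Q_out/(Q_in−Q_out)) ln(V/V₀).
m = m₀ (V₀/V)^(Q_out/(Q_in−Q_out)) = 35.6 × (1100/2652.5)^(0.96135) = 15.274 mol.
C = m/V = 15.274/2652.5 = 0.0057584 mol/L.

0.00576 mol/L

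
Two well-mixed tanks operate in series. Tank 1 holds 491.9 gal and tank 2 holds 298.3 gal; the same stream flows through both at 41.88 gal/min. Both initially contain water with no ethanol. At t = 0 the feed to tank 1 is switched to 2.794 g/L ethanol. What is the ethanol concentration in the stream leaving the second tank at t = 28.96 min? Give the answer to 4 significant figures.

2.265 g/L

Time constants: τᵢ = Vᵢ/Q for each well-mixed tank.
τ₁ = 491.9/41.88 = 11.7455 min; τ₂ = 298.3/41.88 = 7.12273 min.
Solving the cascade with C₁(0)=C₂(0)=0 gives C₂(t) = C_in[1 − (τ₁ e^(−t/τ₁) − τ₂ e^(−t/τ₂))/(τ₁ − τ₂)].
At t = 28.96: e^(−t/τ₁) = 0.0849551, e^(−t/τ₂) = 0.0171483.
C₂ = 2.794·[1 − (11.7455·0.0849551 − 7.12273·0.0171483)/(4.62273)] = 2.794·0.810568 = 2.26473 g/L.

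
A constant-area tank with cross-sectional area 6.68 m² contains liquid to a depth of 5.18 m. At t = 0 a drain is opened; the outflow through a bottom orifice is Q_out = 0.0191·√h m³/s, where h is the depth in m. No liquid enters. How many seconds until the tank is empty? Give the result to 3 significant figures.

With no inflow, A dh/dt = −0.0191 √h.
Separate and integrate: 2(√h − √h₀) = −(0.0191/A) t.
Tank is empty when √h = 0: t_empty = 2A√h₀/0.0191.
t_empty = 2·6.68·√5.18/0.0191 = 13.360·2.2760/0.0191 = 1592.0 s.

1590 s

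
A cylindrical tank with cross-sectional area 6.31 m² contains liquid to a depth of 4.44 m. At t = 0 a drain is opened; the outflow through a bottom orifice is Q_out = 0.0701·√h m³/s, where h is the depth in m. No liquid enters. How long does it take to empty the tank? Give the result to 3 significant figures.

379 s

Accumulation of liquid (constant cross-section A): A dh/dt = −0.0701 √h.
Separate and integrate: 2(√h − √h₀) = −(0.0701/A) t.
Tank is empty when √h = 0: t_empty = 2A√h₀/0.0701.
t_empty = 2·6.31·√4.44/0.0701 = 12.620·2.1071/0.0701 = 379.34 s.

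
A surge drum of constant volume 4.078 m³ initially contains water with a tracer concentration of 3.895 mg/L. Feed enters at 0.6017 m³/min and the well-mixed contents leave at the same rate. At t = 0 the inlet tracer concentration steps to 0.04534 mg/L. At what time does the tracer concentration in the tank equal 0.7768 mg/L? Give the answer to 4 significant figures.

Species balance: V dC/dt = Q(C_in − C) ⇒ τ = V/Q = 6.77746 min.
C(t) = C_in + (C₀ − C_in) e^(−t/τ). Set C = 0.7768 and solve for t:
e^(−t/τ) = (C − C_in)/(C₀ − C_in) = (0.7768 − 0.04534)/(3.895 − 0.04534) = 0.190006
t = −τ ln(…) = 6.77746 × 1.66070 = 11.2553 min.

11.26 min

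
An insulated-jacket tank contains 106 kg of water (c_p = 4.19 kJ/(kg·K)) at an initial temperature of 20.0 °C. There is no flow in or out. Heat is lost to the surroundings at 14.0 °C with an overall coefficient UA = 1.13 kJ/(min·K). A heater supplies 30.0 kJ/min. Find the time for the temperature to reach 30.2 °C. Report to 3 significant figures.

270 min

Unsteady energy balance on the tank contents: M c_p dT/dt = −UA(T − T_amb) + Q̇.
τ = M c_p/UA = 393.04 min; T_ss = T_amb + Q̇/UA = 14.0 + 30.0/1.13 = 40.549 °C.
T(t) = T_ss + (T₀ − T_ss)e^(−t/τ); set T = 30.2:
t = −τ ln[(T − T_ss)/(T₀ − T_ss)] = −393.04 · ln(0.50362) = 269.60 min.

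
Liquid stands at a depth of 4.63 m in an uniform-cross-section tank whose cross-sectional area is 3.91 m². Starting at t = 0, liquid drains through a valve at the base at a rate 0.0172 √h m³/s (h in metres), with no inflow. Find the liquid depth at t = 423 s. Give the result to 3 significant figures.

A dh/dt = −Q_out = −0.0172 √h.
This is separable: 2 d(√h)/dt = −0.0172/A, so √h = √h₀ − (0.0172/(2A)) t.
√h = √4.63 − 0.0172·423/(2·3.91) = 2.1517 − 0.93038 = 1.2214.
h = 1.2214² = 1.4917 m.

1.49 m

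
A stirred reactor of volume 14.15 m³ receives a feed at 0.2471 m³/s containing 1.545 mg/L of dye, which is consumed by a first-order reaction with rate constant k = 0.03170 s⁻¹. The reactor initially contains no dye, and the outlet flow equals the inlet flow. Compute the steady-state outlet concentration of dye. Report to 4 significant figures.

V dC/dt = Q(C_in − C) − k V C.
At steady state: 0 = Q C_in − (Q + kV) C_ss, so C_ss = Q C_in/(Q + kV).
C_ss = 0.2471·1.545/(0.2471 + 0.03170·14.15) = 0.381769/0.695655 = 0.548791 mg/L.

0.5488 mg/L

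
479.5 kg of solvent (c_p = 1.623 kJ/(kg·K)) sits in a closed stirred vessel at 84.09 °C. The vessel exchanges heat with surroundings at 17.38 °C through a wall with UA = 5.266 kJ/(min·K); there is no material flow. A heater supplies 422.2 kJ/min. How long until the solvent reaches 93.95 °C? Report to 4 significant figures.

194.8 min

Lumped-capacitance energy balance: M c_p dT/dt = UA(T_amb − T) + Q̇.
τ = M c_p/UA = 147.784 min; T_ss = T_amb + Q̇/UA = 17.38 + 422.2/5.266 = 97.5547 °C.
T(t) = T_ss + (T₀ − T_ss)e^(−t/τ); set T = 93.95:
t = −τ ln[(T − T_ss)/(T₀ − T_ss)] = −147.784 · ln(0.267715) = 194.754 min.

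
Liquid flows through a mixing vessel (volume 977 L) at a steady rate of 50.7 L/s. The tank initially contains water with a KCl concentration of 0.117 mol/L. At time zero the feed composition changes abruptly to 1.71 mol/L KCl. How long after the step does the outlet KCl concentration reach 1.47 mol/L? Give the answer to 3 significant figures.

Mass balance on the solute (V constant): V dC/dt = Q(C_in − C), so τ = V/Q = 19.270 s.
C(t) = C_in + (C₀ − C_in) e^(−t/τ). Set C = 1.47 and solve for t:
e^(−t/τ) = (C − C_in)/(C₀ − C_in) = (1.47 − 1.71)/(0.117 − 1.71) = 0.15066
t = −τ ln(…) = 19.270 × 1.8927 = 36.473 s.

36.5 s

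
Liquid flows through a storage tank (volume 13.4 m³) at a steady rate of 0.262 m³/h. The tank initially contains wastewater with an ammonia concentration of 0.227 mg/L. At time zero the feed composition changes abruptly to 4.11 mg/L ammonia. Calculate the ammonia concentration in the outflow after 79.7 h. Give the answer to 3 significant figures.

Accumulation = in − out for the solute gives V dC/dt = Q(C_in − C).
So dC/dt = (C_in − C)/τ with τ = V/Q = 13.4/0.262 = 51.145 h.
Integrating: C(t) = C_in + (C₀ − C_in) e^(−t/τ).
C(79.7) = 4.11 + (0.227 − 4.11)·e^(−79.7/51.145) = 4.11 + (-3.8830)·0.21049 = 3.2927 mg/L.

3.29 mg/L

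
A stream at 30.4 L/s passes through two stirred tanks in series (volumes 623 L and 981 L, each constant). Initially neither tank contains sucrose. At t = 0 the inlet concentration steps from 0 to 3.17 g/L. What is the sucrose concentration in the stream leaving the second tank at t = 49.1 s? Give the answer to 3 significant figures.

Species balance on tank i: dCᵢ/dt = (Cᵢ₋₁ − Cᵢ)/τᵢ with τᵢ = Vᵢ/Q.
τ₁ = 623/30.4 = 20.493 s; τ₂ = 981/30.4 = 32.270 s.
Solving the cascade with C₁(0)=C₂(0)=0 gives C₂(t) = C_in[1 − (τ₁ e^(−t/τ₁) − τ₂ e^(−t/τ₂))/(τ₁ − τ₂)].
At t = 49.1: e^(−t/τ₁) = 0.091091, e^(−t/τ₂) = 0.21837.
C₂ = 3.17·[1 − (20.493·0.091091 − 32.270·0.21837)/(-11.776)] = 3.17·0.56013 = 1.7756 g/L.

1.78 g/L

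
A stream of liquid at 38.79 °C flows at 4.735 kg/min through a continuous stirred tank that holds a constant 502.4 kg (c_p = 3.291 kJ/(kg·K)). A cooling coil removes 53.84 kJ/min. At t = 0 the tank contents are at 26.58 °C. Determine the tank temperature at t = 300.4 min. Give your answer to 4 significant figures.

34.82 °C

Energy balance: M c_p dT/dt = ṁ c_p (T_in − T) − 53.84.
τ = M/ṁ = 106.103 min; T_ss = T_in − Q̇/(ṁ c_p) = 38.79 − 53.84/(4.735·3.291) = 35.3349 °C.
This is linear first-order; T(t) = T_ss + (T₀ − T_ss) e^(−t/τ).
T(300.4) = 35.3349 + (-8.75493)·e^(−300.4/106.103) = 35.3349 + (-8.75493)·0.0589422 = 34.8189 °C.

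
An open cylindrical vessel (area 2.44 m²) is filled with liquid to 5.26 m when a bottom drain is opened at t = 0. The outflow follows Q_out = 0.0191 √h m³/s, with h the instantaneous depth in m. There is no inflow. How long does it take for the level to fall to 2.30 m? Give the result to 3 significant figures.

A dh/dt = −Q_out = −0.0191 √h.
∫ h^(−1/2) dh = −(0.0191/A) ∫ dt, giving 2√h = 2√h₀ − (0.0191/A) t.
t = 2A(√h₀ − √h)/0.0191 = 2·2.44·(√5.26 − √2.30)/0.0191
  = 4.8800 × (2.2935 − 1.5166) / 0.0191 = 198.49 s.

198 s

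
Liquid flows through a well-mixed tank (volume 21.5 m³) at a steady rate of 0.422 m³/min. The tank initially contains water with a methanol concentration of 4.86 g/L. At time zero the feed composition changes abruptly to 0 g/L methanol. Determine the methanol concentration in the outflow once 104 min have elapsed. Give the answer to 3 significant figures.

0.631 g/L

Species balance on the tank: V dC/dt = Q(C_in − C).
So dC/dt = (C_in − C)/τ with τ = V/Q = 21.5/0.422 = 50.948 min.
Solution: C(t) = C_in + (C₀ − C_in) e^(−t/τ).
C(104) = 0 + (4.86 − 0)·e^(−104/50.948) = 0 + (4.8600)·0.12986 = 0.63112 g/L.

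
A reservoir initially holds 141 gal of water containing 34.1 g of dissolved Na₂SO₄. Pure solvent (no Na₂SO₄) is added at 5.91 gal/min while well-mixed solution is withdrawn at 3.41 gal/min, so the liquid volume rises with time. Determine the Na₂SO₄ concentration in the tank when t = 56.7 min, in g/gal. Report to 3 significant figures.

Total volume: dV/dt = Q_in − Q_out = 2.5000 gal/min, so V(t) = 141 + 2.5000 t and V(56.7) = 282.75 gal.
Solute balance: dm/dt = 0 − Q_out C = −Q_out m/V(t).
dm/m = −Q_out dt/(V₀ + 2.5000 t); integrating gives ln(m/m₀) = −(Q_out/(Q_in−Q_out)) ln(V/V₀).
m = m₀ (V₀/V)^(Q_out/(Q_in−Q_out)) = 34.1 × (141/282.75)^(1.3640) = 13.200 g.
C = m/V = 13.200/282.75 = 0.046685 g/gal.

0.0467 g/gal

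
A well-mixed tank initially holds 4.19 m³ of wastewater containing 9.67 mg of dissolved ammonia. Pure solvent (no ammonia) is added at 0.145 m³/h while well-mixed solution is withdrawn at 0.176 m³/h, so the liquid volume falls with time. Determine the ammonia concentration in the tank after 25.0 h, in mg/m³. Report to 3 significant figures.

Total volume: dV/dt = Q_in − Q_out = -0.031000 m³/h, so V(t) = 4.19 − 0.031000 t and V(25.0) = 3.4150 m³.
Solute balance: dm/dt = 0 − Q_out C = −Q_out m/V(t).
dm/m = −Q_out dt/(V₀ − 0.031000 t); integrating gives ln(m/m₀) = −(Q_out/(Q_in−Q_out)) ln(V/V₀).
m = m₀ (V₀/V)^(Q_out/(Q_in−Q_out)) = 9.67 × (4.19/3.4150)^(-5.6774) = 3.0279 mg.
C = m/V = 3.0279/3.4150 = 0.88664 mg/m³.

0.887 mg/m³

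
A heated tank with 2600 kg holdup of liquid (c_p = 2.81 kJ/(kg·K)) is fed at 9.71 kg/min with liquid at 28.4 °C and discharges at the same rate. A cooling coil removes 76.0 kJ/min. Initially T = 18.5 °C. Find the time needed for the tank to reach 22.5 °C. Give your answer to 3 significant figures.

M c_p dT/dt = ṁ c_p (T_in − T) − Q̇.
τ = M/ṁ = 267.77 min; T_ss = T_in − Q̇/(ṁ c_p) = 25.615 °C.
T(t) = T_ss + (T₀ − T_ss) e^(−t/τ). Set T = 22.5:
e^(−t/τ) = (22.5 − 25.615)/(18.5 − 25.615) = 0.43778
t = −267.77 · ln(0.43778) = 221.19 min.

221 min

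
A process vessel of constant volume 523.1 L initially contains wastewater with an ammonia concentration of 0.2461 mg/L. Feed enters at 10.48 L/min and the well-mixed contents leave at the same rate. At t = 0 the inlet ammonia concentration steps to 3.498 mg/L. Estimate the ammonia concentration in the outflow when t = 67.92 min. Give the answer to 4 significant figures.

Mass balance on the solute (V constant): V dC/dt = Q(C_in − C).
Time constant τ = V/Q = 523.1/10.48 = 49.9141 min.
Solution: C(t) = C_in + (C₀ − C_in) e^(−t/τ).
C(67.92) = 3.498 + (0.2461 − 3.498)·e^(−67.92/49.9141) = 3.498 + (-3.25190)·0.256472 = 2.66398 mg/L.

2.664 mg/L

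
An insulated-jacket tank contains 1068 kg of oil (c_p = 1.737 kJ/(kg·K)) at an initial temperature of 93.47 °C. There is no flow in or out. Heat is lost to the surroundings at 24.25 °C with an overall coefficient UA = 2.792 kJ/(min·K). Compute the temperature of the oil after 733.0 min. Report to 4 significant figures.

47.22 °C

M c_p dT/dt = −UA(T − T_amb).
dT/dt = (T_ss − T)/τ with T_ss = T_amb = 24.2500 °C, τ = M c_p/UA = 1068·1.737/2.792 = 664.440 min.
This is linear first-order; T(t) = T_ss + (T₀ − T_ss) e^(−t/τ).
T(733.0) = 24.2500 + (69.2200)·0.331813 = 47.2181 °C.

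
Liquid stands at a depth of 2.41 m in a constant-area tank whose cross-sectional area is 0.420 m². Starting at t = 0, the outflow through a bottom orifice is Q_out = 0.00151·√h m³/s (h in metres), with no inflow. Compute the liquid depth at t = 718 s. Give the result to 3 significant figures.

Unsteady balance on liquid volume: A dh/dt = −0.00151 √h.
This is separable: 2 d(√h)/dt = −0.00151/A, so √h = √h₀ − (0.00151/(2A)) t.
√h = √2.41 − 0.00151·718/(2·0.420) = 1.5524 − 1.2907 = 0.26173.
h = 0.26173² = 0.068501 m.

0.0685 m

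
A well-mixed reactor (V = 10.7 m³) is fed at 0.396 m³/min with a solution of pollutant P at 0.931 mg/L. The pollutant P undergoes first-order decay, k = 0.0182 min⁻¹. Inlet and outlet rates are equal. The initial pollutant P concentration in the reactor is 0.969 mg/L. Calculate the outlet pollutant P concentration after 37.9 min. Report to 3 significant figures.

0.667 mg/L

V dC/dt = Q(C_in − C) − k V C.
dC/dt = (Q/V) C_in − (Q/V + k) C; effective rate a = Q/V + k = 0.037009 + 0.0182 = 0.055209 min⁻¹.
C_ss = Q C_in/(Q + kV) = 0.62409 mg/L; C(t) = C_ss + (C₀ − C_ss) e^(−a t).
C(37.9) = 0.62409 + (0.34491)·e^(−0.055209·37.9) = 0.62409 + (0.34491)·0.12339 = 0.66665 mg/L.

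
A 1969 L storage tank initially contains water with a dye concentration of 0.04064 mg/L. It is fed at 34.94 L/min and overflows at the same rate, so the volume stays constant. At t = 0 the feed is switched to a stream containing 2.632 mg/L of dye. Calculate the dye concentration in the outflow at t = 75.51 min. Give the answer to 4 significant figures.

1.953 mg/L

Mass balance on the solute (V constant): V dC/dt = Q(C_in − C).
Rewrite as dC/dt + C/τ = C_in/τ, τ = V/Q = 56.3537 min.
Integrating: C(t) = C_in + (C₀ − C_in) e^(−t/τ).
C(75.51) = 2.632 + (0.04064 − 2.632)·e^(−75.51/56.3537) = 2.632 + (-2.59136)·0.261864 = 1.95342 mg/L.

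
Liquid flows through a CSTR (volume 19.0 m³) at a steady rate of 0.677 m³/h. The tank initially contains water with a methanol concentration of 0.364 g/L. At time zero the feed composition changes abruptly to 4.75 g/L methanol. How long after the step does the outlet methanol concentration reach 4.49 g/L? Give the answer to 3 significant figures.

Species balance: V dC/dt = Q(C_in − C) ⇒ τ = V/Q = 28.065 h.
C(t) = C_in + (C₀ − C_in) e^(−t/τ). Set C = 4.49 and solve for t:
e^(−t/τ) = (C − C_in)/(C₀ − C_in) = (4.49 − 4.75)/(0.364 − 4.75) = 0.059280
t = −τ ln(…) = 28.065 × 2.8255 = 79.297 h.

79.3 h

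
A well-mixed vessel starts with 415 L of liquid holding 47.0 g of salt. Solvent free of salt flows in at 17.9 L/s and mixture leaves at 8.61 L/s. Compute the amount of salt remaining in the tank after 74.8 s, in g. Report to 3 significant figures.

Let m(t) be the amount of salt. Volume: V(t) = V₀ + (Q_in − Q_out) t = 415 + 9.2900 t; V(74.8) = 1109.9 L.
Species balance (pure solvent in): dm/dt = −Q_out · m/V(t).
dm/m = −Q_out dt/(V₀ + 9.2900 t); integrating gives ln(m/m₀) = −(Q_out/(Q_in−Q_out)) ln(V/V₀).
m = m₀ (V₀/V)^(Q_out/(Q_in−Q_out)) = 47.0 × (415/1109.9)^(0.92680) = 18.886 g.

18.9 g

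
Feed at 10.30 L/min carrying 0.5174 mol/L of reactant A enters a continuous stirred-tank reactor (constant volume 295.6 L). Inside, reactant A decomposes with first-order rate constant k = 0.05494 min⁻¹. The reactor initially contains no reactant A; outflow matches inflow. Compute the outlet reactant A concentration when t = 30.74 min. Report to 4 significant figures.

0.1881 mol/L

V dC/dt = Q(C_in − C) − k V C.
This is linear with rate a = Q/V + k = 0.0897844 min⁻¹.
C_ss = Q C_in/(Q + kV) = 0.200798 mol/L; C(t) = C_ss + (C₀ − C_ss) e^(−a t).
C(30.74) = 0.200798 + (-0.200798)·e^(−0.0897844·30.74) = 0.200798 + (-0.200798)·0.0632935 = 0.188088 mol/L.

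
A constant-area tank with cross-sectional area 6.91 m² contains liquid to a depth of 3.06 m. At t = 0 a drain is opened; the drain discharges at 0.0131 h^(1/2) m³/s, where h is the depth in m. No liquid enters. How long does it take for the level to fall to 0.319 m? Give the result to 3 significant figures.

1250 s

Unsteady balance on liquid volume: A dh/dt = −0.0131 √h.
Separate and integrate: 2(√h − √h₀) = −(0.0131/A) t.
t = 2A(√h₀ − √h)/0.0131 = 2·6.91·(√3.06 − √0.319)/0.0131
  = 13.820 × (1.7493 − 0.56480) / 0.0131 = 1249.6 s.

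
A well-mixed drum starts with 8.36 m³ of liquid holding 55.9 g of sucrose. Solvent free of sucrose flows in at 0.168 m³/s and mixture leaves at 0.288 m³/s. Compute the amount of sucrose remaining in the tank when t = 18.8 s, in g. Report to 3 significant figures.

Total volume: dV/dt = Q_in − Q_out = -0.12000 m³/s, so V(t) = 8.36 − 0.12000 t and V(18.8) = 6.1040 m³.
Species balance (pure solvent in): dm/dt = −Q_out · m/V(t).
Separate: dm/m = −Q_out dt/V(t) ⇒ ln(m/m₀) = −(Q_out/(Q_in−Q_out)) ln(V/V₀).
m = m₀ (V₀/V)^(Q_out/(Q_in−Q_out)) = 55.9 × (8.36/6.1040)^(-2.4000) = 26.278 g.

26.3 g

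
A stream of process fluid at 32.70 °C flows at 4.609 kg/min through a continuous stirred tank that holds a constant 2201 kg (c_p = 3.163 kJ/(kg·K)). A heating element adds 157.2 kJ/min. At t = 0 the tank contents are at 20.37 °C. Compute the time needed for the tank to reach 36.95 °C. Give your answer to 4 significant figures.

603.4 min

Unsteady energy balance on the tank contents: M c_p dT/dt = ṁ c_p (T_in − T) + 157.2.
τ = M/ṁ = 477.544 min; T_ss = T_in + Q̇/(ṁ c_p) = 43.4832 °C.
T(t) = T_ss + (T₀ − T_ss) e^(−t/τ). Set T = 36.95:
e^(−t/τ) = (36.95 − 43.4832)/(20.37 − 43.4832) = 0.282660
t = −477.544 · ln(0.282660) = 603.381 min.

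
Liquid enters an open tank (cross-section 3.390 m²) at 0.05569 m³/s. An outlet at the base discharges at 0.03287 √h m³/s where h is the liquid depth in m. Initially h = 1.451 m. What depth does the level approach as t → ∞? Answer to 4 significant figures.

2.870 m

Accumulation of liquid (constant cross-section A): A dh/dt = Q_in − 0.03287 √h. At steady state dh/dt = 0:
Q_in = 0.03287 √h_ss ⇒ √h_ss = 0.05569/0.03287 = 1.69425.
h_ss = 1.69425² = 2.87048 m. (Since h₀ = 1.451 m < h_ss, the level will rise toward this value.)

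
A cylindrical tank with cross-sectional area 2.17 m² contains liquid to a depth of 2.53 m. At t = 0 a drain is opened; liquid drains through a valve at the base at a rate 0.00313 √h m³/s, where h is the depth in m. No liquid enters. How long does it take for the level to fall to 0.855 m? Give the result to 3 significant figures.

With no inflow, A dh/dt = −0.00313 √h.
This is separable: 2 d(√h)/dt = −0.00313/A, so √h = √h₀ − (0.00313/(2A)) t.
t = 2A(√h₀ − √h)/0.00313 = 2·2.17·(√2.53 − √0.855)/0.00313
  = 4.3400 × (1.5906 − 0.92466) / 0.00313 = 923.37 s.

923 s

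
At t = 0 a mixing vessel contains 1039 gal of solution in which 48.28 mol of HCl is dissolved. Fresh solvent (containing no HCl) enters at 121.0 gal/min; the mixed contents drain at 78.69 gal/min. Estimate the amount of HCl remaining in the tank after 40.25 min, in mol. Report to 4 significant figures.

Total volume: dV/dt = Q_in − Q_out = 42.3100 gal/min, so V(t) = 1039 + 42.3100 t and V(40.25) = 2741.98 gal.
No HCl enters, so dm/dt = −Q_out · (m/V).
dm/m = −Q_out dt/(V₀ + 42.3100 t); integrating gives ln(m/m₀) = −(Q_out/(Q_in−Q_out)) ln(V/V₀).
m = m₀ (V₀/V)^(Q_out/(Q_in−Q_out)) = 48.28 × (1039/2741.98)^(1.85984) = 7.94217 mol.

7.942 mol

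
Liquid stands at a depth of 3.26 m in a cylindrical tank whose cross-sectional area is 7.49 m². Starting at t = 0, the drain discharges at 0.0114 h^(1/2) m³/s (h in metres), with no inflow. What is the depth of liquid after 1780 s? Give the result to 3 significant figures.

Unsteady balance on liquid volume: A dh/dt = −0.0114 √h.
∫ h^(−1/2) dh = −(0.0114/A) ∫ dt, giving 2√h = 2√h₀ − (0.0114/A) t.
√h = √3.26 − 0.0114·1780/(2·7.49) = 1.8055 − 1.3546 = 0.45094.
h = 0.45094² = 0.20335 m.

0.203 m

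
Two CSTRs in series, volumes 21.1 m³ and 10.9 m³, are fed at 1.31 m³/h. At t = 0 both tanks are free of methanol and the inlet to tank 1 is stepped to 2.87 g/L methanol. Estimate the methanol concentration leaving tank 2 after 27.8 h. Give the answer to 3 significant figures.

1.92 g/L

Each tank obeys Vᵢ dCᵢ/dt = Q(Cᵢ₋₁ − Cᵢ), so τᵢ = Vᵢ/Q.
τ₁ = 21.1/1.31 = 16.107 h; τ₂ = 10.9/1.31 = 8.3206 h.
Tank 1: C₁ = C_in(1 − e^(−t/τ₁)). Tank 2 (τ₁ ≠ τ₂): C₂ = C_in[1 − (τ₁ e^(−t/τ₁) − τ₂ e^(−t/τ₂))/(τ₁ − τ₂)].
At t = 27.8: e^(−t/τ₁) = 0.17800, e^(−t/τ₂) = 0.035398.
C₂ = 2.87·[1 − (16.107·0.17800 − 8.3206·0.035398)/(7.7863)] = 2.87·0.66961 = 1.9218 g/L.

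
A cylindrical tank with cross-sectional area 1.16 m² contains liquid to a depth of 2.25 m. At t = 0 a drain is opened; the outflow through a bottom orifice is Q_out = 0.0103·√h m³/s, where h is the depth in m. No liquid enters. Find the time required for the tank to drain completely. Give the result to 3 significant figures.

With no inflow, A dh/dt = −0.0103 √h.
∫ h^(−1/2) dh = −(0.0103/A) ∫ dt, giving 2√h = 2√h₀ − (0.0103/A) t.
Tank is empty when √h = 0: t_empty = 2A√h₀/0.0103.
t_empty = 2·1.16·√2.25/0.0103 = 2.3200·1.5000/0.0103 = 337.86 s.

338 s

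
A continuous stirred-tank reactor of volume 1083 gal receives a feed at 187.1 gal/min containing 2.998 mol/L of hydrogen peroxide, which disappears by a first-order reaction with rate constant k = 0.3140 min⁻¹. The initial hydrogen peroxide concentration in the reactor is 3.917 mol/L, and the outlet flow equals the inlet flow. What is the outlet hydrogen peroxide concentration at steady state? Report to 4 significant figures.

1.064 mol/L

V dC/dt = Q(C_in − C) − k V C.
Steady state (dC/dt = 0): C_ss = Q C_in/(Q + kV) = C_in/(1 + kV/Q).
C_ss = 187.1·2.998/(187.1 + 0.3140·1083) = 560.926/527.162 = 1.06405 mol/L.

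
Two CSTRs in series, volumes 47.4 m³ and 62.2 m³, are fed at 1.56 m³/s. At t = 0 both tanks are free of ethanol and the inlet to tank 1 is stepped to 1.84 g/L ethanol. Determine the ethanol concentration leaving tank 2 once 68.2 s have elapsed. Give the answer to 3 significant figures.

1.07 g/L

Each tank obeys Vᵢ dCᵢ/dt = Q(Cᵢ₋₁ − Cᵢ), so τᵢ = Vᵢ/Q.
τ₁ = 47.4/1.56 = 30.385 s; τ₂ = 62.2/1.56 = 39.872 s.
Tank 1: C₁ = C_in(1 − e^(−t/τ₁)). Tank 2 (τ₁ ≠ τ₂): C₂ = C_in[1 − (τ₁ e^(−t/τ₁) − τ₂ e^(−t/τ₂))/(τ₁ − τ₂)].
At t = 68.2: e^(−t/τ₁) = 0.10597, e^(−t/τ₂) = 0.18078.
C₂ = 1.84·[1 − (30.385·0.10597 − 39.872·0.18078)/(-9.4872)] = 1.84·0.57965 = 1.0665 g/L.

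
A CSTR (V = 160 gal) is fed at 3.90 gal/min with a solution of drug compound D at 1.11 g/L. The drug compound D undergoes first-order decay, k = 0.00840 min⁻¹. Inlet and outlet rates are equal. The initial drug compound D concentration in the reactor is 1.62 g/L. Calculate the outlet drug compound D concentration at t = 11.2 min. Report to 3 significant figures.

1.38 g/L

Species balance: V dC/dt = Q C_in − Q C − k V C.
This is linear with rate a = Q/V + k = 0.032775 min⁻¹.
C_ss = Q C_in/(Q + kV) = 0.82551 g/L; C(t) = C_ss + (C₀ − C_ss) e^(−a t).
C(11.2) = 0.82551 + (0.79449)·e^(−0.032775·11.2) = 0.82551 + (0.79449)·0.69275 = 1.3759 g/L.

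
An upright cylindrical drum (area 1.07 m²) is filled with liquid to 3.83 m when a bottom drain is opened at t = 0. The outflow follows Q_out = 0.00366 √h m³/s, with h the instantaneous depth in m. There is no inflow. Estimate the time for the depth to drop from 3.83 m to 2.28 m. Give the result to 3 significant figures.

261 s

With no inflow, A dh/dt = −0.00366 √h.
Separate and integrate: 2(√h − √h₀) = −(0.00366/A) t.
t = 2A(√h₀ − √h)/0.00366 = 2·1.07·(√3.83 − √2.28)/0.00366
  = 2.1400 × (1.9570 − 1.5100) / 0.00366 = 261.40 s.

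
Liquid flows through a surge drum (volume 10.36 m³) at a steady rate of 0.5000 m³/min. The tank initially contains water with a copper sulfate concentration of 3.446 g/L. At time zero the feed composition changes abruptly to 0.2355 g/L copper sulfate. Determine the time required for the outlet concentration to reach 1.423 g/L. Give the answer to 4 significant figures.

20.61 min

Accumulation = in − out for the solute gives V dC/dt = Q(C_in − C), so τ = V/Q = 20.7200 min.
C(t) = C_in + (C₀ − C_in) e^(−t/τ). Set C = 1.423 and solve for t:
e^(−t/τ) = (C − C_in)/(C₀ − C_in) = (1.423 − 0.2355)/(3.446 − 0.2355) = 0.369880
t = −τ ln(…) = 20.7200 × 0.994576 = 20.6076 min.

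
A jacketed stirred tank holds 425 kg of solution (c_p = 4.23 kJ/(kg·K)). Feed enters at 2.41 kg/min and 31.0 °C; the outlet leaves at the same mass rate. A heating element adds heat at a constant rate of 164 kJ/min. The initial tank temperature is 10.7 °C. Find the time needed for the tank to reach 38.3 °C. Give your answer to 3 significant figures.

251 min

M c_p dT/dt = ṁ c_p (T_in − T) + Q̇.
τ = M/ṁ = 176.35 min; T_ss = T_in + Q̇/(ṁ c_p) = 47.087 °C.
T(t) = T_ss + (T₀ − T_ss) e^(−t/τ). Set T = 38.3:
e^(−t/τ) = (38.3 − 47.087)/(10.7 − 47.087) = 0.24150
t = −176.35 · ln(0.24150) = 250.57 min.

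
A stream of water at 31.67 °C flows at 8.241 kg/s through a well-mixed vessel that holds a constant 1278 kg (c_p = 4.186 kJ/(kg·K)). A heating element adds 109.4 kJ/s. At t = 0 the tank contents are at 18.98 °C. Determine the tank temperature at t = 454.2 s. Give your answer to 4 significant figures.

First-law balance (no shaft work): M c_p dT/dt = ṁ c_p (T_in − T) + 109.4.
Rearrange: dT/dt = (T_ss − T)/τ with τ = M/ṁ = 155.078 s and T_ss = T_in + Q̇/(ṁ c_p) = 34.8413 °C.
Solution: T(t) = T_ss + (T₀ − T_ss) e^(−t/τ).
T(454.2) = 34.8413 + (-15.8613)·e^(−454.2/155.078) = 34.8413 + (-15.8613)·0.0534588 = 33.9934 °C.

33.99 °C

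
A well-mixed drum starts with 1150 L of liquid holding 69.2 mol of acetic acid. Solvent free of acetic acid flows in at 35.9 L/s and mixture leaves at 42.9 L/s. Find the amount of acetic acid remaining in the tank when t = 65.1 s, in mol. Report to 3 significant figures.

Let m(t) be the amount of acetic acid. Volume: V(t) = V₀ + (Q_in − Q_out) t = 1150 − 7.0000 t; V(65.1) = 694.30 L.
Solute balance: dm/dt = 0 − Q_out C = −Q_out m/V(t).
Separate: dm/m = −Q_out dt/V(t) ⇒ ln(m/m₀) = −(Q_out/(Q_in−Q_out)) ln(V/V₀).
m = m₀ (V₀/V)^(Q_out/(Q_in−Q_out)) = 69.2 × (1150/694.30)^(-6.1286) = 3.1407 mol.

3.14 mol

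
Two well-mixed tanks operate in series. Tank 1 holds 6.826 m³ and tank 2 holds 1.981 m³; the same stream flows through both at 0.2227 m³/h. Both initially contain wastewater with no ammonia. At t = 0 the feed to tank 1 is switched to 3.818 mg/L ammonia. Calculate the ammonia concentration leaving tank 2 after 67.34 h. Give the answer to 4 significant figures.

Time constants: τᵢ = Vᵢ/Q for each well-mixed tank.
τ₁ = 6.826/0.2227 = 30.6511 h; τ₂ = 1.981/0.2227 = 8.89537 h.
Tank 1: C₁ = C_in(1 − e^(−t/τ₁)). Tank 2 (τ₁ ≠ τ₂): C₂ = C_in[1 − (τ₁ e^(−t/τ₁) − τ₂ e^(−t/τ₂))/(τ₁ − τ₂)].
At t = 67.34: e^(−t/τ₁) = 0.111138, e^(−t/τ₂) = 0.000515576.
C₂ = 3.818·[1 − (30.6511·0.111138 − 8.89537·0.000515576)/(21.7557)] = 3.818·0.843632 = 3.22099 mg/L.

3.221 mg/L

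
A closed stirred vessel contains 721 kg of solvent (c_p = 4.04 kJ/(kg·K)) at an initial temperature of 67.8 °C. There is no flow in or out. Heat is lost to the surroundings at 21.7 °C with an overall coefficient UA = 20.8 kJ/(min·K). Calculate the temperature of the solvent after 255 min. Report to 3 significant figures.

29.2 °C

Lumped-capacitance energy balance: M c_p dT/dt = UA(T_amb − T).
dT/dt = (T_ss − T)/τ with T_ss = T_amb = 21.700 °C, τ = M c_p/UA = 721·4.04/20.8 = 140.04 min.
Solution: T(t) = T_ss + (T₀ − T_ss) e^(−t/τ).
T(255) = 21.700 + (46.100)·0.16188 = 29.163 °C.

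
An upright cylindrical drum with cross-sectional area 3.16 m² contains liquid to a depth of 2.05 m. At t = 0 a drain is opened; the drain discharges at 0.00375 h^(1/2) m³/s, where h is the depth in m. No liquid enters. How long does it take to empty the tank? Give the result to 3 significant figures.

2410 s

A dh/dt = −Q_out = −0.00375 √h.
This is separable: 2 d(√h)/dt = −0.00375/A, so √h = √h₀ − (0.00375/(2A)) t.
Set h = 0: 2√h₀ = (0.00375/A) t_empty ⇒ t_empty = 2A√h₀/0.00375.
t_empty = 2·3.16·√2.05/0.00375 = 6.3200·1.4318/0.00375 = 2413.0 s.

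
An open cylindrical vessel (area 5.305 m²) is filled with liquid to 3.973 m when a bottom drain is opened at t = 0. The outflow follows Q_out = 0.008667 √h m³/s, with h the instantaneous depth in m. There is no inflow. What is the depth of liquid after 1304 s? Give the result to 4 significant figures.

Accumulation of liquid (constant cross-section A): A dh/dt = −0.008667 √h.
Separate and integrate: 2(√h − √h₀) = −(0.008667/A) t.
√h = √3.973 − 0.008667·1304/(2·5.305) = 1.99324 − 1.06520 = 0.928039.
h = 0.928039² = 0.861256 m.

0.8613 m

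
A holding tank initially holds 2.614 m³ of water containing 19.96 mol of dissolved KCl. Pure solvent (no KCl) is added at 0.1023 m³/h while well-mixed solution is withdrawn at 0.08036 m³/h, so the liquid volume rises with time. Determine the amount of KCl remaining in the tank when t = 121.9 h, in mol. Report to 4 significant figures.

Let m(t) be the amount of KCl. Volume: V(t) = V₀ + (Q_in − Q_out) t = 2.614 + 0.0219400 t; V(121.9) = 5.28849 m³.
No KCl enters, so dm/dt = −Q_out · (m/V).
dm/m = −Q_out dt/(V₀ + 0.0219400 t); integrating gives ln(m/m₀) = −(Q_out/(Q_in−Q_out)) ln(V/V₀).
m = m₀ (V₀/V)^(Q_out/(Q_in−Q_out)) = 19.96 × (2.614/5.28849)^(3.66272) = 1.51104 mol.

1.511 mol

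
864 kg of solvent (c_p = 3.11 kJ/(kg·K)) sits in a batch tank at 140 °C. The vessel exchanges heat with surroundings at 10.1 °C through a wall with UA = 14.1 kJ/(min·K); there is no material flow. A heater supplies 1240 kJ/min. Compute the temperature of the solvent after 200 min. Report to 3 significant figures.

113 °C

Lumped-capacitance energy balance: M c_p dT/dt = UA(T_amb − T) + Q̇.
dT/dt = (T_ss − T)/τ with T_ss = T_amb + Q̇/UA = 10.1 + 1240/14.1 = 98.043 °C, τ = M c_p/UA = 864·3.11/14.1 = 190.57 min.
T approaches T_ss exponentially: T(t) = T_ss + (T₀ − T_ss) e^(−t/τ).
T(200) = 98.043 + (41.957)·0.35012 = 112.73 °C.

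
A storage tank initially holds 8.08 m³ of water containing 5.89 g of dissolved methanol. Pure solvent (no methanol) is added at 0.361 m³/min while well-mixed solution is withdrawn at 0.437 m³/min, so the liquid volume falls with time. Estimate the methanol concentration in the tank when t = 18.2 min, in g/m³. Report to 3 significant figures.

Total volume: dV/dt = Q_in − Q_out = -0.076000 m³/min, so V(t) = 8.08 − 0.076000 t and V(18.2) = 6.6968 m³.
No methanol enters, so dm/dt = −Q_out · (m/V).
Separate: dm/m = −Q_out dt/V(t) ⇒ ln(m/m₀) = −(Q_out/(Q_in−Q_out)) ln(V/V₀).
m = m₀ (V₀/V)^(Q_out/(Q_in−Q_out)) = 5.89 × (8.08/6.6968)^(-5.7500) = 2.0010 g.
C = m/V = 2.0010/6.6968 = 0.29879 g/m³.

0.299 g/m³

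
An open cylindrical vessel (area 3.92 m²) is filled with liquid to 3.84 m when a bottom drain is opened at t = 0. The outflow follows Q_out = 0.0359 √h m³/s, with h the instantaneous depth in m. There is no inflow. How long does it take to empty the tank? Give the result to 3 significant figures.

Accumulation of liquid (constant cross-section A): A dh/dt = −0.0359 √h.
∫ h^(−1/2) dh = −(0.0359/A) ∫ dt, giving 2√h = 2√h₀ − (0.0359/A) t.
Set h = 0: 2√h₀ = (0.0359/A) t_empty ⇒ t_empty = 2A√h₀/0.0359.
t_empty = 2·3.92·√3.84/0.0359 = 7.8400·1.9596/0.0359 = 427.94 s.

428 s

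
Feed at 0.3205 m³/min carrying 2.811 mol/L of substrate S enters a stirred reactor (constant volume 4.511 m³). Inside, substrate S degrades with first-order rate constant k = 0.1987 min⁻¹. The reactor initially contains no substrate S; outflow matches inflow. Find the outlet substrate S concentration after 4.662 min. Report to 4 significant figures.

Species balance: V dC/dt = Q C_in − Q C − k V C.
This is linear with rate a = Q/V + k = 0.269749 min⁻¹.
C_ss = Q C_in/(Q + kV) = 0.740384 mol/L; C(t) = C_ss + (C₀ − C_ss) e^(−a t).
C(4.662) = 0.740384 + (-0.740384)·e^(−0.269749·4.662) = 0.740384 + (-0.740384)·0.284345 = 0.529860 mol/L.

0.5299 mol/L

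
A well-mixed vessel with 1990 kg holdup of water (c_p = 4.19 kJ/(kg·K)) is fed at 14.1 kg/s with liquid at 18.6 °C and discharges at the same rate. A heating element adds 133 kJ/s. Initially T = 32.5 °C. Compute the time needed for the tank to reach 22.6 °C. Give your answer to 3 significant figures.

M c_p dT/dt = ṁ c_p (T_in − T) + Q̇.
τ = M/ṁ = 141.13 s; T_ss = T_in + Q̇/(ṁ c_p) = 20.851 °C.
T(t) = T_ss + (T₀ − T_ss) e^(−t/τ). Set T = 22.6:
e^(−t/τ) = (22.6 − 20.851)/(32.5 − 20.851) = 0.15013
t = −141.13 · ln(0.15013) = 267.63 s.

268 s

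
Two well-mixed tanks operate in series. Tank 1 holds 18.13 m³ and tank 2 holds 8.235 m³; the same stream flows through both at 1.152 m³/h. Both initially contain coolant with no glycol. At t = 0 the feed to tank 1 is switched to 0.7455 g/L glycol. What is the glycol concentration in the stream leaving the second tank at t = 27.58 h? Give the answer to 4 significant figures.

Time constants: τᵢ = Vᵢ/Q for each well-mixed tank.
τ₁ = 18.13/1.152 = 15.7378 h; τ₂ = 8.235/1.152 = 7.14844 h.
Tank 1: C₁ = C_in(1 − e^(−t/τ₁)). Tank 2 (τ₁ ≠ τ₂): C₂ = C_in[1 − (τ₁ e^(−t/τ₁) − τ₂ e^(−t/τ₂))/(τ₁ − τ₂)].
At t = 27.58: e^(−t/τ₁) = 0.173346, e^(−t/τ₂) = 0.0211063.
C₂ = 0.7455·[1 − (15.7378·0.173346 − 7.14844·0.0211063)/(8.58941)] = 0.7455·0.699953 = 0.521815 g/L.

0.5218 g/L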